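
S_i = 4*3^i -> [4, 12, 36, 108, 324]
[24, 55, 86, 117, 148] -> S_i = 24 + 31*i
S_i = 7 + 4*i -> [7, 11, 15, 19, 23]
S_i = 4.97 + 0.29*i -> [4.97, 5.26, 5.55, 5.84, 6.13]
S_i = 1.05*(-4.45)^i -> [1.05, -4.67, 20.79, -92.53, 411.75]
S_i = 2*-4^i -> [2, -8, 32, -128, 512]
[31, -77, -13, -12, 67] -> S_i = Random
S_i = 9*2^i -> [9, 18, 36, 72, 144]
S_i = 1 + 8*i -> [1, 9, 17, 25, 33]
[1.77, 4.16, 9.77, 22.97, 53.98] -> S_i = 1.77*2.35^i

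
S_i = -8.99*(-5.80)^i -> [-8.99, 52.14, -302.42, 1754.06, -10173.53]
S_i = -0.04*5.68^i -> [-0.04, -0.23, -1.29, -7.33, -41.63]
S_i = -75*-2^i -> [-75, 150, -300, 600, -1200]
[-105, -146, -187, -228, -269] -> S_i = -105 + -41*i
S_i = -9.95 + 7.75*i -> [-9.95, -2.2, 5.55, 13.3, 21.05]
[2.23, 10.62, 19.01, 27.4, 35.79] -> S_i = 2.23 + 8.39*i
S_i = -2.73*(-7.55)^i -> [-2.73, 20.61, -155.62, 1174.91, -8870.55]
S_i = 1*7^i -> [1, 7, 49, 343, 2401]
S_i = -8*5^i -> [-8, -40, -200, -1000, -5000]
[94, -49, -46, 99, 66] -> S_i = Random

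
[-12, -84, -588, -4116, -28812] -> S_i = -12*7^i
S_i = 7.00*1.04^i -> [7.0, 7.28, 7.57, 7.87, 8.19]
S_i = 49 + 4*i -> [49, 53, 57, 61, 65]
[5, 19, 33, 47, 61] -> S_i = 5 + 14*i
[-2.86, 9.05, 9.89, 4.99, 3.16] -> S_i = Random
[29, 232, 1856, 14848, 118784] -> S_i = 29*8^i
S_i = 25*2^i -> [25, 50, 100, 200, 400]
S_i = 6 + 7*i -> [6, 13, 20, 27, 34]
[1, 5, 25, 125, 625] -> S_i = 1*5^i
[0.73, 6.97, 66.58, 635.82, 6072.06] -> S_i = 0.73*9.55^i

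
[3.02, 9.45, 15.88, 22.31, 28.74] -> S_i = 3.02 + 6.43*i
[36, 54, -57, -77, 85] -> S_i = Random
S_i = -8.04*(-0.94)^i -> [-8.04, 7.56, -7.1, 6.68, -6.28]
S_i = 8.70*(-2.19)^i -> [8.7, -19.05, 41.73, -91.38, 200.12]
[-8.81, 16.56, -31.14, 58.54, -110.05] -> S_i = -8.81*(-1.88)^i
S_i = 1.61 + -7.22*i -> [1.61, -5.61, -12.83, -20.05, -27.27]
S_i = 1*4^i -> [1, 4, 16, 64, 256]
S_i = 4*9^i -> [4, 36, 324, 2916, 26244]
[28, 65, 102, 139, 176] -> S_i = 28 + 37*i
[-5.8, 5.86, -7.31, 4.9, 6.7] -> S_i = Random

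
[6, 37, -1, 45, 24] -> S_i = Random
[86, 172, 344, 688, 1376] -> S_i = 86*2^i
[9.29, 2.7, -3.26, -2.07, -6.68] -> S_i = Random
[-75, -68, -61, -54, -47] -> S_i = -75 + 7*i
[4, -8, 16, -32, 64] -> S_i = 4*-2^i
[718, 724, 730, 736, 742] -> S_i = 718 + 6*i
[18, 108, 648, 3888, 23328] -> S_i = 18*6^i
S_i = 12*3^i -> [12, 36, 108, 324, 972]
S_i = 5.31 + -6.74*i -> [5.31, -1.43, -8.17, -14.91, -21.65]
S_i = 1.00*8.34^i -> [1.0, 8.34, 69.56, 580.09, 4837.98]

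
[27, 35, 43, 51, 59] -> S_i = 27 + 8*i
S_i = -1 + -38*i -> [-1, -39, -77, -115, -153]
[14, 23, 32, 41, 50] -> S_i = 14 + 9*i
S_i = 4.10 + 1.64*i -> [4.1, 5.74, 7.38, 9.02, 10.66]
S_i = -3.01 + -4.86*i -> [-3.01, -7.87, -12.73, -17.59, -22.45]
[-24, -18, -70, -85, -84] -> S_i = Random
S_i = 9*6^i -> [9, 54, 324, 1944, 11664]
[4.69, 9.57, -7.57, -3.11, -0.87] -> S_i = Random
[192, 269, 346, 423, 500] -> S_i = 192 + 77*i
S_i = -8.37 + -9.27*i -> [-8.37, -17.64, -26.91, -36.18, -45.45]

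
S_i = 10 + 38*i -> [10, 48, 86, 124, 162]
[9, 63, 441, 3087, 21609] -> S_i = 9*7^i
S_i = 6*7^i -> [6, 42, 294, 2058, 14406]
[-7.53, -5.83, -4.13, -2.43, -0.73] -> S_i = -7.53 + 1.70*i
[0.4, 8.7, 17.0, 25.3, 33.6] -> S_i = 0.40 + 8.30*i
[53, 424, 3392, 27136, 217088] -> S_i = 53*8^i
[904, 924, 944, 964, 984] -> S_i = 904 + 20*i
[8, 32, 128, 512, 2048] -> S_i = 8*4^i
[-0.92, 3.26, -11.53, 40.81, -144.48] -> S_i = -0.92*(-3.54)^i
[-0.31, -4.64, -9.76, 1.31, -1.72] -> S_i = Random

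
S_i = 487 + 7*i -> [487, 494, 501, 508, 515]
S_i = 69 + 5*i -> [69, 74, 79, 84, 89]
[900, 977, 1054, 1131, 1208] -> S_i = 900 + 77*i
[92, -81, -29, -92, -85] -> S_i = Random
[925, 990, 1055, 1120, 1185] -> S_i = 925 + 65*i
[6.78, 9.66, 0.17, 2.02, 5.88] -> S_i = Random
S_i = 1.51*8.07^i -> [1.51, 12.19, 98.34, 793.59, 6404.29]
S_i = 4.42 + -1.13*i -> [4.42, 3.29, 2.16, 1.03, -0.1]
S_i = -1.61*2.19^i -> [-1.61, -3.53, -7.72, -16.91, -37.03]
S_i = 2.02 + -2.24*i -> [2.02, -0.22, -2.46, -4.7, -6.94]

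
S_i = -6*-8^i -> [-6, 48, -384, 3072, -24576]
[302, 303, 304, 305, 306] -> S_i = 302 + 1*i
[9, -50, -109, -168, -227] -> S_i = 9 + -59*i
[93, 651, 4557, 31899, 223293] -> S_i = 93*7^i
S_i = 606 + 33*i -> [606, 639, 672, 705, 738]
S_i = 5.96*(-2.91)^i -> [5.96, -17.34, 50.47, -146.87, 427.38]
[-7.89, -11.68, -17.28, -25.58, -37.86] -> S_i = -7.89*1.48^i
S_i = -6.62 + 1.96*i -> [-6.62, -4.66, -2.7, -0.74, 1.22]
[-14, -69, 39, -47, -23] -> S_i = Random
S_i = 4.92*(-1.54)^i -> [4.92, -7.58, 11.67, -17.97, 27.67]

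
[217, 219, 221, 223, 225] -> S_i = 217 + 2*i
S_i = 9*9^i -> [9, 81, 729, 6561, 59049]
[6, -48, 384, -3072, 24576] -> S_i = 6*-8^i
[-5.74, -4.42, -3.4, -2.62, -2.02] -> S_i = -5.74*0.77^i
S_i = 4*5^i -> [4, 20, 100, 500, 2500]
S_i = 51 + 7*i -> [51, 58, 65, 72, 79]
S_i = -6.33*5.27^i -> [-6.33, -33.36, -175.8, -926.48, -4882.54]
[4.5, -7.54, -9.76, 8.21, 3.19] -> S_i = Random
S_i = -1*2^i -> [-1, -2, -4, -8, -16]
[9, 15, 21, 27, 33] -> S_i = 9 + 6*i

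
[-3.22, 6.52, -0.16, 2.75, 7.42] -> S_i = Random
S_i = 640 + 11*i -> [640, 651, 662, 673, 684]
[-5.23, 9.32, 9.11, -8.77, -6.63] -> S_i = Random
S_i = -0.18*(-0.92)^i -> [-0.18, 0.17, -0.15, 0.14, -0.13]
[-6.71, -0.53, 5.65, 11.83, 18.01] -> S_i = -6.71 + 6.18*i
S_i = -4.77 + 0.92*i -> [-4.77, -3.85, -2.93, -2.01, -1.09]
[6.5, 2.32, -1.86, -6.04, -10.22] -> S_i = 6.50 + -4.18*i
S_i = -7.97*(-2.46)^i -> [-7.97, 19.61, -48.23, 118.65, -291.88]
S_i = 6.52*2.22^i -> [6.52, 14.47, 32.13, 71.34, 158.37]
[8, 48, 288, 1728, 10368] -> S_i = 8*6^i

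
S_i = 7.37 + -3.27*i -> [7.37, 4.1, 0.83, -2.44, -5.71]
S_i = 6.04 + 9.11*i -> [6.04, 15.15, 24.26, 33.37, 42.48]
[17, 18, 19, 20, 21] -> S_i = 17 + 1*i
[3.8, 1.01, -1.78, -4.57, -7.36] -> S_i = 3.80 + -2.79*i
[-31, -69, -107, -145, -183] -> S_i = -31 + -38*i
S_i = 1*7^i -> [1, 7, 49, 343, 2401]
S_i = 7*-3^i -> [7, -21, 63, -189, 567]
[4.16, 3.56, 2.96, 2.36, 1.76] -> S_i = 4.16 + -0.60*i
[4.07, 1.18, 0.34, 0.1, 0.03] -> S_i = 4.07*0.29^i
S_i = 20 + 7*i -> [20, 27, 34, 41, 48]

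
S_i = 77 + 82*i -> [77, 159, 241, 323, 405]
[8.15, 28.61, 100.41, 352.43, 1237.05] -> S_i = 8.15*3.51^i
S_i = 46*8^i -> [46, 368, 2944, 23552, 188416]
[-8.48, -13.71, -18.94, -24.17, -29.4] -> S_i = -8.48 + -5.23*i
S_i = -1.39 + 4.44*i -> [-1.39, 3.05, 7.49, 11.93, 16.37]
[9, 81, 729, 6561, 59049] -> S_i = 9*9^i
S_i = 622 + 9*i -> [622, 631, 640, 649, 658]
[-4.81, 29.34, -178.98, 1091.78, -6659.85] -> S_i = -4.81*(-6.10)^i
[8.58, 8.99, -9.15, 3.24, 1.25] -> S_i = Random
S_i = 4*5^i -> [4, 20, 100, 500, 2500]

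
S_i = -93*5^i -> [-93, -465, -2325, -11625, -58125]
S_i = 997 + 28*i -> [997, 1025, 1053, 1081, 1109]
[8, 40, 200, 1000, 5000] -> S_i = 8*5^i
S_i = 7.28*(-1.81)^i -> [7.28, -13.18, 23.85, -43.17, 78.14]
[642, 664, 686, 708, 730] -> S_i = 642 + 22*i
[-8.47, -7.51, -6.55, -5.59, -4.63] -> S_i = -8.47 + 0.96*i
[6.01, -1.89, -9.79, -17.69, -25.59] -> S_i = 6.01 + -7.90*i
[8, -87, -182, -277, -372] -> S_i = 8 + -95*i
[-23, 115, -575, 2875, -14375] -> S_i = -23*-5^i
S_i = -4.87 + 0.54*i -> [-4.87, -4.33, -3.79, -3.25, -2.71]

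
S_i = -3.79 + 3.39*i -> [-3.79, -0.4, 2.99, 6.38, 9.77]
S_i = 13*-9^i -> [13, -117, 1053, -9477, 85293]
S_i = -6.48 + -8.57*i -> [-6.48, -15.05, -23.62, -32.19, -40.76]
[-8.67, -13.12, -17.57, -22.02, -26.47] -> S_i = -8.67 + -4.45*i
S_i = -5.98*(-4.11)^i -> [-5.98, 24.58, -101.01, 415.17, -1706.35]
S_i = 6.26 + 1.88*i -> [6.26, 8.14, 10.02, 11.9, 13.78]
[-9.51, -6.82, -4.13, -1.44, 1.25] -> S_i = -9.51 + 2.69*i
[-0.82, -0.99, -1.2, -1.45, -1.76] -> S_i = -0.82*1.21^i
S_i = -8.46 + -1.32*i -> [-8.46, -9.78, -11.1, -12.42, -13.74]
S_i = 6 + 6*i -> [6, 12, 18, 24, 30]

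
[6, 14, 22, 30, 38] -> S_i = 6 + 8*i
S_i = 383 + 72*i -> [383, 455, 527, 599, 671]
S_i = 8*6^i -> [8, 48, 288, 1728, 10368]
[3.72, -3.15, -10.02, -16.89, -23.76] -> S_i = 3.72 + -6.87*i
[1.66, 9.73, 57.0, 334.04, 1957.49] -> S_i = 1.66*5.86^i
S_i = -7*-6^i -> [-7, 42, -252, 1512, -9072]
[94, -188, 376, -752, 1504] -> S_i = 94*-2^i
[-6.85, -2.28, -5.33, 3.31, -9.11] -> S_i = Random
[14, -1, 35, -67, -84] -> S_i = Random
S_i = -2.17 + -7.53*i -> [-2.17, -9.7, -17.23, -24.76, -32.29]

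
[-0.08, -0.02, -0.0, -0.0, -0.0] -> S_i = -0.08*0.24^i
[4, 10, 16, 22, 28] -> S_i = 4 + 6*i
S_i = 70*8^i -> [70, 560, 4480, 35840, 286720]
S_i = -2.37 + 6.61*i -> [-2.37, 4.24, 10.85, 17.46, 24.07]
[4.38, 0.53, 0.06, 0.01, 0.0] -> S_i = 4.38*0.12^i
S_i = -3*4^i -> [-3, -12, -48, -192, -768]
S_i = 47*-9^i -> [47, -423, 3807, -34263, 308367]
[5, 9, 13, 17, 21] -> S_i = 5 + 4*i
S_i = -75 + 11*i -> [-75, -64, -53, -42, -31]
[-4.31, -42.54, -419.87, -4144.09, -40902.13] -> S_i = -4.31*9.87^i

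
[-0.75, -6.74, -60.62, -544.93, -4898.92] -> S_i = -0.75*8.99^i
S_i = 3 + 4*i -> [3, 7, 11, 15, 19]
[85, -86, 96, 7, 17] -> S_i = Random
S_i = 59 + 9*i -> [59, 68, 77, 86, 95]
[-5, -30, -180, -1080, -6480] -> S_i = -5*6^i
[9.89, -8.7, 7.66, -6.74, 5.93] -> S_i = 9.89*(-0.88)^i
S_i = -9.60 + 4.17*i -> [-9.6, -5.43, -1.26, 2.91, 7.08]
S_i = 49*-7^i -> [49, -343, 2401, -16807, 117649]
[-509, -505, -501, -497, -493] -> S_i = -509 + 4*i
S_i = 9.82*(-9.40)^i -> [9.82, -92.31, 867.7, -8156.33, 76669.55]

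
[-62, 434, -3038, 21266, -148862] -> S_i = -62*-7^i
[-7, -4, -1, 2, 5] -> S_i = -7 + 3*i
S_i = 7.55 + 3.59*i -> [7.55, 11.14, 14.73, 18.32, 21.91]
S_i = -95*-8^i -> [-95, 760, -6080, 48640, -389120]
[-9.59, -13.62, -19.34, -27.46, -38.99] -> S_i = -9.59*1.42^i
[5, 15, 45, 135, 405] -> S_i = 5*3^i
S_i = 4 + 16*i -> [4, 20, 36, 52, 68]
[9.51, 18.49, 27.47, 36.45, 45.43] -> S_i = 9.51 + 8.98*i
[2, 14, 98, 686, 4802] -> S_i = 2*7^i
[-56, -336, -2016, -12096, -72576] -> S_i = -56*6^i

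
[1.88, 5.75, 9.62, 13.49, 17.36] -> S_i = 1.88 + 3.87*i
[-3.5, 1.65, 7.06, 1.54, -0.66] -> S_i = Random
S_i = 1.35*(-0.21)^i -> [1.35, -0.28, 0.06, -0.01, 0.0]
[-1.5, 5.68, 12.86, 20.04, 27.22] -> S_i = -1.50 + 7.18*i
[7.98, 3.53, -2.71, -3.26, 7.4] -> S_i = Random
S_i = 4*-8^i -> [4, -32, 256, -2048, 16384]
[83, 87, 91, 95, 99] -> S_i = 83 + 4*i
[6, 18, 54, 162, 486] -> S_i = 6*3^i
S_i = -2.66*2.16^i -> [-2.66, -5.75, -12.41, -26.81, -57.9]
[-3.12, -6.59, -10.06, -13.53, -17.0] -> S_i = -3.12 + -3.47*i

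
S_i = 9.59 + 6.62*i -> [9.59, 16.21, 22.83, 29.45, 36.07]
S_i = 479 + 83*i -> [479, 562, 645, 728, 811]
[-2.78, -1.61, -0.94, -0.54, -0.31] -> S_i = -2.78*0.58^i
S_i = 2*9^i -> [2, 18, 162, 1458, 13122]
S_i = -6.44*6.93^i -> [-6.44, -44.63, -309.28, -2143.31, -14853.16]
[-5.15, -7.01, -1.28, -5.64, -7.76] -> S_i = Random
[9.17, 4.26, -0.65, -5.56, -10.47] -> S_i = 9.17 + -4.91*i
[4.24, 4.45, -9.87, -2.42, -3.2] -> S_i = Random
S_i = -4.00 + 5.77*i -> [-4.0, 1.77, 7.54, 13.31, 19.08]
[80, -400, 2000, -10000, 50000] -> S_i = 80*-5^i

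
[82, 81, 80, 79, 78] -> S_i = 82 + -1*i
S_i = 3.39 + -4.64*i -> [3.39, -1.25, -5.89, -10.53, -15.17]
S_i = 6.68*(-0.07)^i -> [6.68, -0.47, 0.03, -0.0, 0.0]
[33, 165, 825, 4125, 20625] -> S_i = 33*5^i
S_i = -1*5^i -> [-1, -5, -25, -125, -625]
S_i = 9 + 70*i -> [9, 79, 149, 219, 289]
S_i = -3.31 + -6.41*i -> [-3.31, -9.72, -16.13, -22.54, -28.95]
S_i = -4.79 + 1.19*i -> [-4.79, -3.6, -2.41, -1.22, -0.03]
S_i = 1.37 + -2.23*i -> [1.37, -0.86, -3.09, -5.32, -7.55]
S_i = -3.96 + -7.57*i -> [-3.96, -11.53, -19.1, -26.67, -34.24]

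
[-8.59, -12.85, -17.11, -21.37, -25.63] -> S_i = -8.59 + -4.26*i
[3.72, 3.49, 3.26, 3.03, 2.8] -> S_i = 3.72 + -0.23*i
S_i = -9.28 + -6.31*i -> [-9.28, -15.59, -21.9, -28.21, -34.52]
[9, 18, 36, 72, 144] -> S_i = 9*2^i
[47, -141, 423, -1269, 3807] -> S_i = 47*-3^i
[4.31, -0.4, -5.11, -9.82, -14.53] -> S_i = 4.31 + -4.71*i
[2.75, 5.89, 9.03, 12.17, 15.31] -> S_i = 2.75 + 3.14*i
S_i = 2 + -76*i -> [2, -74, -150, -226, -302]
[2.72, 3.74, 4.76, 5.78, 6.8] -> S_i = 2.72 + 1.02*i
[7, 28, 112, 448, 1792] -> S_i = 7*4^i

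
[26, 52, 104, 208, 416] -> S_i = 26*2^i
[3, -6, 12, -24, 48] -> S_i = 3*-2^i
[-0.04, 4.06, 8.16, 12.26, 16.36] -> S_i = -0.04 + 4.10*i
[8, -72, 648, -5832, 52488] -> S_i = 8*-9^i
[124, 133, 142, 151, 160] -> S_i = 124 + 9*i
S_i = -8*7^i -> [-8, -56, -392, -2744, -19208]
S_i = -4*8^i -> [-4, -32, -256, -2048, -16384]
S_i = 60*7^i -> [60, 420, 2940, 20580, 144060]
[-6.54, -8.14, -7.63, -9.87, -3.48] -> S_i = Random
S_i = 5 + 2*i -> [5, 7, 9, 11, 13]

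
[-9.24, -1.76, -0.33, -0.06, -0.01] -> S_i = -9.24*0.19^i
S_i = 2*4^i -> [2, 8, 32, 128, 512]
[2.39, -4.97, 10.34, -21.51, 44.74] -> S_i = 2.39*(-2.08)^i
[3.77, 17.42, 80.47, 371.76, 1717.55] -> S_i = 3.77*4.62^i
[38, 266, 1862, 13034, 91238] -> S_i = 38*7^i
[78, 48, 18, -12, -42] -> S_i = 78 + -30*i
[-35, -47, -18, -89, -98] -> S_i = Random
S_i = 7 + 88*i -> [7, 95, 183, 271, 359]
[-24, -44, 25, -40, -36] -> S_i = Random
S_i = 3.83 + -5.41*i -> [3.83, -1.58, -6.99, -12.4, -17.81]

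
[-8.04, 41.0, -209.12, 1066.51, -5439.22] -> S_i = -8.04*(-5.10)^i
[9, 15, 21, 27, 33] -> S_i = 9 + 6*i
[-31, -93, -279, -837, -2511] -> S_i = -31*3^i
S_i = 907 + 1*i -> [907, 908, 909, 910, 911]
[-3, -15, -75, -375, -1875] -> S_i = -3*5^i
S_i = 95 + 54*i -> [95, 149, 203, 257, 311]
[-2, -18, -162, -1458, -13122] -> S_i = -2*9^i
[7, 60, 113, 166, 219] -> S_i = 7 + 53*i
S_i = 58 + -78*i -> [58, -20, -98, -176, -254]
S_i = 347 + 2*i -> [347, 349, 351, 353, 355]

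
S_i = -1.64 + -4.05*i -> [-1.64, -5.69, -9.74, -13.79, -17.84]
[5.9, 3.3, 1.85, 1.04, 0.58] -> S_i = 5.90*0.56^i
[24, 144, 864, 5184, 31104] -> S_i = 24*6^i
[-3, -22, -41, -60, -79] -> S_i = -3 + -19*i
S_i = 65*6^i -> [65, 390, 2340, 14040, 84240]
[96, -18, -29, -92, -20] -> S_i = Random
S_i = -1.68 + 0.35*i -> [-1.68, -1.33, -0.98, -0.63, -0.28]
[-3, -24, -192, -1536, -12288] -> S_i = -3*8^i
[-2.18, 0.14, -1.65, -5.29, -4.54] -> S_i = Random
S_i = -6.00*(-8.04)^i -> [-6.0, 48.24, -387.85, 3118.31, -25071.22]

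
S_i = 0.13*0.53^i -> [0.13, 0.07, 0.04, 0.02, 0.01]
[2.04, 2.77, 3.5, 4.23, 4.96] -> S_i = 2.04 + 0.73*i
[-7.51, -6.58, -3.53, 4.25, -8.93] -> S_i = Random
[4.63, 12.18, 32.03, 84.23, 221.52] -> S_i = 4.63*2.63^i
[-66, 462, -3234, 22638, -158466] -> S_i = -66*-7^i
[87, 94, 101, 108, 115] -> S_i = 87 + 7*i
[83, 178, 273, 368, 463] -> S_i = 83 + 95*i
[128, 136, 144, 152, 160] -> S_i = 128 + 8*i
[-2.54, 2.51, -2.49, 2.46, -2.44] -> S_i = -2.54*(-0.99)^i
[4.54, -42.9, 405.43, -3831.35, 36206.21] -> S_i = 4.54*(-9.45)^i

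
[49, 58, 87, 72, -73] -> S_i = Random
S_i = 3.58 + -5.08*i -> [3.58, -1.5, -6.58, -11.66, -16.74]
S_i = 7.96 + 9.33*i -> [7.96, 17.29, 26.62, 35.95, 45.28]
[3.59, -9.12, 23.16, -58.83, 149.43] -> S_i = 3.59*(-2.54)^i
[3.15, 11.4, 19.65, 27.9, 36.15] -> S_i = 3.15 + 8.25*i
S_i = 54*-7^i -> [54, -378, 2646, -18522, 129654]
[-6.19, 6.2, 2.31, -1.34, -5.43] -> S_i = Random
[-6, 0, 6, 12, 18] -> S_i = -6 + 6*i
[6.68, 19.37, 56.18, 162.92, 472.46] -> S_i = 6.68*2.90^i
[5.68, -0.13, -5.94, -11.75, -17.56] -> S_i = 5.68 + -5.81*i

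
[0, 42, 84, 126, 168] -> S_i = 0 + 42*i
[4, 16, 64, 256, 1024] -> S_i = 4*4^i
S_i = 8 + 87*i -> [8, 95, 182, 269, 356]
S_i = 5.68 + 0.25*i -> [5.68, 5.93, 6.18, 6.43, 6.68]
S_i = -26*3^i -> [-26, -78, -234, -702, -2106]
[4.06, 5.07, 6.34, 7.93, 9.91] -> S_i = 4.06*1.25^i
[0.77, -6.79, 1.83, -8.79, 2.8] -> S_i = Random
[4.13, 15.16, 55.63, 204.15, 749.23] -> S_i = 4.13*3.67^i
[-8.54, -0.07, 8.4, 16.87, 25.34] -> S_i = -8.54 + 8.47*i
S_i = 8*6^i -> [8, 48, 288, 1728, 10368]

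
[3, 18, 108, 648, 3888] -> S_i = 3*6^i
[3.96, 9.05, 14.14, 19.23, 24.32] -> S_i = 3.96 + 5.09*i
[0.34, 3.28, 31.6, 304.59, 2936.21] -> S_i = 0.34*9.64^i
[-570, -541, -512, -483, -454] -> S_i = -570 + 29*i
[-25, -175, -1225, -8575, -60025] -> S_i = -25*7^i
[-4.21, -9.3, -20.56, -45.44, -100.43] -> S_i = -4.21*2.21^i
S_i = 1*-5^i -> [1, -5, 25, -125, 625]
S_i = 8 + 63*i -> [8, 71, 134, 197, 260]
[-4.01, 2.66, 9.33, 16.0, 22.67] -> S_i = -4.01 + 6.67*i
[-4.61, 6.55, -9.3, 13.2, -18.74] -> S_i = -4.61*(-1.42)^i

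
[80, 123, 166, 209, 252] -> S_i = 80 + 43*i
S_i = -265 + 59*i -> [-265, -206, -147, -88, -29]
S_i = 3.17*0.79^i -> [3.17, 2.5, 1.98, 1.56, 1.23]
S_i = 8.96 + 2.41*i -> [8.96, 11.37, 13.78, 16.19, 18.6]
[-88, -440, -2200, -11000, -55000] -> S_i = -88*5^i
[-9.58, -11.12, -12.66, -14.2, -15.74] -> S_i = -9.58 + -1.54*i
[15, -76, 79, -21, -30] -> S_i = Random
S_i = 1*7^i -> [1, 7, 49, 343, 2401]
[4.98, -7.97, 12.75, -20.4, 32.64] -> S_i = 4.98*(-1.60)^i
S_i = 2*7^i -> [2, 14, 98, 686, 4802]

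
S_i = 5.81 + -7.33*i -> [5.81, -1.52, -8.85, -16.18, -23.51]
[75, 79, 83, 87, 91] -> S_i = 75 + 4*i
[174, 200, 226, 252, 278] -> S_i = 174 + 26*i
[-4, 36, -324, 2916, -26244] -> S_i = -4*-9^i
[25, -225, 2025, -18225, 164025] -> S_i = 25*-9^i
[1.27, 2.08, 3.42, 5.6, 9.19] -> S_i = 1.27*1.64^i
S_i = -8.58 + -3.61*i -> [-8.58, -12.19, -15.8, -19.41, -23.02]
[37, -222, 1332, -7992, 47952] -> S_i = 37*-6^i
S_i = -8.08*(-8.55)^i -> [-8.08, 69.08, -590.67, 5050.21, -43179.32]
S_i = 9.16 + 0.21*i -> [9.16, 9.37, 9.58, 9.79, 10.0]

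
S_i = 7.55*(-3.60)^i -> [7.55, -27.18, 97.85, -352.25, 1268.11]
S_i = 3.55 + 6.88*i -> [3.55, 10.43, 17.31, 24.19, 31.07]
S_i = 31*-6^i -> [31, -186, 1116, -6696, 40176]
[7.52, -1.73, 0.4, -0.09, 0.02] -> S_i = 7.52*(-0.23)^i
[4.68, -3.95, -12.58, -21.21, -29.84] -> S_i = 4.68 + -8.63*i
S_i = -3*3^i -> [-3, -9, -27, -81, -243]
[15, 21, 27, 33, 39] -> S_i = 15 + 6*i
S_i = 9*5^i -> [9, 45, 225, 1125, 5625]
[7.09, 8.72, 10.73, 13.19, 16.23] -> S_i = 7.09*1.23^i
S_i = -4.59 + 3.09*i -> [-4.59, -1.5, 1.59, 4.68, 7.77]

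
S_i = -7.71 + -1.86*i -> [-7.71, -9.57, -11.43, -13.29, -15.15]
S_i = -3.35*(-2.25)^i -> [-3.35, 7.54, -16.96, 38.16, -85.86]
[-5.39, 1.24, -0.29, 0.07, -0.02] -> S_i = -5.39*(-0.23)^i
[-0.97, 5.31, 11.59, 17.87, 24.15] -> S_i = -0.97 + 6.28*i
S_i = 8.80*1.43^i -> [8.8, 12.58, 18.0, 25.73, 36.8]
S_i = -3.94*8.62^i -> [-3.94, -33.96, -292.76, -2523.59, -21753.31]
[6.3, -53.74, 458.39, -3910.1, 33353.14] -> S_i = 6.30*(-8.53)^i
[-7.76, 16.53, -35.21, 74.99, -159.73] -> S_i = -7.76*(-2.13)^i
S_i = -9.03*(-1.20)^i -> [-9.03, 10.84, -13.0, 15.6, -18.72]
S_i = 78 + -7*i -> [78, 71, 64, 57, 50]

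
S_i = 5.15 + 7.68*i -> [5.15, 12.83, 20.51, 28.19, 35.87]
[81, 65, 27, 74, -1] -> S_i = Random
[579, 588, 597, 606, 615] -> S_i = 579 + 9*i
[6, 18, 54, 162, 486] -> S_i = 6*3^i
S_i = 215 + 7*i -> [215, 222, 229, 236, 243]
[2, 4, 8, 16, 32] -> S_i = 2*2^i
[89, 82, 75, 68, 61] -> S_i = 89 + -7*i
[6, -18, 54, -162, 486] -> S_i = 6*-3^i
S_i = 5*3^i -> [5, 15, 45, 135, 405]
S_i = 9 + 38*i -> [9, 47, 85, 123, 161]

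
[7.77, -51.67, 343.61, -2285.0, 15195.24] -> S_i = 7.77*(-6.65)^i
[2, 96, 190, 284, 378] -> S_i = 2 + 94*i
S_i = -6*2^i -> [-6, -12, -24, -48, -96]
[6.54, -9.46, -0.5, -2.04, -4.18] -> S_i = Random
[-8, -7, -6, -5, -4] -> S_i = -8 + 1*i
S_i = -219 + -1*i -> [-219, -220, -221, -222, -223]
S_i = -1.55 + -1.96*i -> [-1.55, -3.51, -5.47, -7.43, -9.39]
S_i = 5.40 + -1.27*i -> [5.4, 4.13, 2.86, 1.59, 0.32]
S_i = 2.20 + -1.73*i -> [2.2, 0.47, -1.26, -2.99, -4.72]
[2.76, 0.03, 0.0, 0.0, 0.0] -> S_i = 2.76*0.01^i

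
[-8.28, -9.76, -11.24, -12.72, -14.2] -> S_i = -8.28 + -1.48*i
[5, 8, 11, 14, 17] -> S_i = 5 + 3*i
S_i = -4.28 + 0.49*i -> [-4.28, -3.79, -3.3, -2.81, -2.32]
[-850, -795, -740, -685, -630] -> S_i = -850 + 55*i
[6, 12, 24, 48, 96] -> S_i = 6*2^i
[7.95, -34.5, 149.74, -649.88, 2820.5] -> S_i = 7.95*(-4.34)^i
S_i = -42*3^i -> [-42, -126, -378, -1134, -3402]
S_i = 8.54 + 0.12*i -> [8.54, 8.66, 8.78, 8.9, 9.02]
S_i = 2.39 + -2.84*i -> [2.39, -0.45, -3.29, -6.13, -8.97]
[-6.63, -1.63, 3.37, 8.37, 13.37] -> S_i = -6.63 + 5.00*i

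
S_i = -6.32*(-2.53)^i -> [-6.32, 15.99, -40.45, 102.35, -258.94]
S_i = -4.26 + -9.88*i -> [-4.26, -14.14, -24.02, -33.9, -43.78]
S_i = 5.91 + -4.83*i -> [5.91, 1.08, -3.75, -8.58, -13.41]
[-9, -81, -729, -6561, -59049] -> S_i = -9*9^i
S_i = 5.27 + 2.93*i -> [5.27, 8.2, 11.13, 14.06, 16.99]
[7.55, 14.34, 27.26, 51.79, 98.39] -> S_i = 7.55*1.90^i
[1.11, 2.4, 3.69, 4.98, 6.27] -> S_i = 1.11 + 1.29*i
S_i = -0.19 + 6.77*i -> [-0.19, 6.58, 13.35, 20.12, 26.89]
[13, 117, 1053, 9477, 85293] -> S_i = 13*9^i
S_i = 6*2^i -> [6, 12, 24, 48, 96]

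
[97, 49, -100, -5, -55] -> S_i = Random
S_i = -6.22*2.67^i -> [-6.22, -16.61, -44.34, -118.39, -316.11]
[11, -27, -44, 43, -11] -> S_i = Random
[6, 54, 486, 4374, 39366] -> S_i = 6*9^i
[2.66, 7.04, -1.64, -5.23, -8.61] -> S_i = Random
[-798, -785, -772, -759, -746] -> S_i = -798 + 13*i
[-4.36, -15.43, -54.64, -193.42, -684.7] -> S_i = -4.36*3.54^i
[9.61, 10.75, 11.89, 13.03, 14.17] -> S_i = 9.61 + 1.14*i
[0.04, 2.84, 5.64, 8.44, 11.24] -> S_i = 0.04 + 2.80*i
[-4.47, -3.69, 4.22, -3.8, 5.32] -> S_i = Random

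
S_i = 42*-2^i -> [42, -84, 168, -336, 672]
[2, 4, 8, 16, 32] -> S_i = 2*2^i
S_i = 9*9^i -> [9, 81, 729, 6561, 59049]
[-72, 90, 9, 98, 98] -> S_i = Random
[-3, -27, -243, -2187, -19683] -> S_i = -3*9^i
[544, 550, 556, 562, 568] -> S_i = 544 + 6*i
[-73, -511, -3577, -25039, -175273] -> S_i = -73*7^i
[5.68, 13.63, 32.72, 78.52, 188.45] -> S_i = 5.68*2.40^i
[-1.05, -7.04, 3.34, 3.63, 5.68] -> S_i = Random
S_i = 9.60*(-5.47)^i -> [9.6, -52.51, 287.24, -1571.21, 8594.5]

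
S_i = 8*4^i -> [8, 32, 128, 512, 2048]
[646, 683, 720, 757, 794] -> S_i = 646 + 37*i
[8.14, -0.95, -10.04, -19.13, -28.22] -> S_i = 8.14 + -9.09*i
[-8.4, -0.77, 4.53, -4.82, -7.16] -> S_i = Random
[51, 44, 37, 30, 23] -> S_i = 51 + -7*i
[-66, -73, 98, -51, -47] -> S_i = Random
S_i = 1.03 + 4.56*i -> [1.03, 5.59, 10.15, 14.71, 19.27]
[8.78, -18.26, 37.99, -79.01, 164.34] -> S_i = 8.78*(-2.08)^i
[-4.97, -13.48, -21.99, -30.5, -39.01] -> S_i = -4.97 + -8.51*i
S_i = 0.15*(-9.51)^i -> [0.15, -1.43, 13.57, -129.01, 1226.91]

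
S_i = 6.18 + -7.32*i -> [6.18, -1.14, -8.46, -15.78, -23.1]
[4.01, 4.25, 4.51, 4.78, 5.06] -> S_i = 4.01*1.06^i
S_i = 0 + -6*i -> [0, -6, -12, -18, -24]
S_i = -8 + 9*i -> [-8, 1, 10, 19, 28]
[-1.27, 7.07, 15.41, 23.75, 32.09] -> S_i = -1.27 + 8.34*i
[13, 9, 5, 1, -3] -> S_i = 13 + -4*i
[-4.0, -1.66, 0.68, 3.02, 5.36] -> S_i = -4.00 + 2.34*i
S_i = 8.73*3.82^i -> [8.73, 33.35, 127.39, 486.64, 1858.95]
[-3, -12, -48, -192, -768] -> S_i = -3*4^i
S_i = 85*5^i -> [85, 425, 2125, 10625, 53125]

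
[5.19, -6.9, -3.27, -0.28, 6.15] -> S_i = Random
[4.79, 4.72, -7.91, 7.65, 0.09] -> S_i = Random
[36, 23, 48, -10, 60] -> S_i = Random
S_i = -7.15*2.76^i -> [-7.15, -19.73, -54.47, -150.33, -414.9]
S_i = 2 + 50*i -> [2, 52, 102, 152, 202]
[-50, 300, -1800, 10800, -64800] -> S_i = -50*-6^i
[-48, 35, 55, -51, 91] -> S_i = Random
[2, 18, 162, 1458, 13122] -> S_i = 2*9^i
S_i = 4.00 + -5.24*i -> [4.0, -1.24, -6.48, -11.72, -16.96]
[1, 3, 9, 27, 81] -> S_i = 1*3^i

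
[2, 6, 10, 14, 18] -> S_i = 2 + 4*i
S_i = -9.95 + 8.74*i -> [-9.95, -1.21, 7.53, 16.27, 25.01]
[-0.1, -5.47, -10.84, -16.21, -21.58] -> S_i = -0.10 + -5.37*i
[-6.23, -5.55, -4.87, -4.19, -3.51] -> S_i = -6.23 + 0.68*i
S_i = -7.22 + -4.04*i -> [-7.22, -11.26, -15.3, -19.34, -23.38]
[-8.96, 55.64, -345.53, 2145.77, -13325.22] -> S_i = -8.96*(-6.21)^i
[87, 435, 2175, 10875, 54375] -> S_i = 87*5^i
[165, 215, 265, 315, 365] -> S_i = 165 + 50*i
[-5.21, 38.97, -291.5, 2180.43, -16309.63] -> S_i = -5.21*(-7.48)^i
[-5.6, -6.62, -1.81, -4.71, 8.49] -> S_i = Random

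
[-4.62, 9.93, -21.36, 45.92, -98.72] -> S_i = -4.62*(-2.15)^i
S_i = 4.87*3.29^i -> [4.87, 16.02, 52.71, 173.43, 570.57]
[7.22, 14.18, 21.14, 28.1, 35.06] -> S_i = 7.22 + 6.96*i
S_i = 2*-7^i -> [2, -14, 98, -686, 4802]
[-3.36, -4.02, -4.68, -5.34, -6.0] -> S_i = -3.36 + -0.66*i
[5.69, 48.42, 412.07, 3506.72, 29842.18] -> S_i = 5.69*8.51^i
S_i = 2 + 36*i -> [2, 38, 74, 110, 146]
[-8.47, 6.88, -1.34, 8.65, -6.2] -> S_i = Random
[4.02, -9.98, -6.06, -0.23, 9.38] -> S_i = Random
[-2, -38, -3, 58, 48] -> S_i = Random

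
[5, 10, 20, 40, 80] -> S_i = 5*2^i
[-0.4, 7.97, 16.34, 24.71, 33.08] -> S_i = -0.40 + 8.37*i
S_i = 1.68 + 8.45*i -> [1.68, 10.13, 18.58, 27.03, 35.48]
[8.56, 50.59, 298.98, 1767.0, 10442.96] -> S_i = 8.56*5.91^i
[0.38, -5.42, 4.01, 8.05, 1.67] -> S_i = Random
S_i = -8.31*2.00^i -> [-8.31, -16.62, -33.24, -66.48, -132.96]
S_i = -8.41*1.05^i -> [-8.41, -8.83, -9.27, -9.74, -10.22]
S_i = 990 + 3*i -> [990, 993, 996, 999, 1002]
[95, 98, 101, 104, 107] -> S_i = 95 + 3*i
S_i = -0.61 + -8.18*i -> [-0.61, -8.79, -16.97, -25.15, -33.33]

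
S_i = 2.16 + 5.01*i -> [2.16, 7.17, 12.18, 17.19, 22.2]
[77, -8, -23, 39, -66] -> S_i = Random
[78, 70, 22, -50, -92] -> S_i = Random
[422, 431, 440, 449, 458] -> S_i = 422 + 9*i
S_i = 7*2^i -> [7, 14, 28, 56, 112]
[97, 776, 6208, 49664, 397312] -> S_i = 97*8^i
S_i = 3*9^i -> [3, 27, 243, 2187, 19683]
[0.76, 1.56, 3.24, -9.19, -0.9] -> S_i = Random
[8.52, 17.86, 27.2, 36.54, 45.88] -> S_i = 8.52 + 9.34*i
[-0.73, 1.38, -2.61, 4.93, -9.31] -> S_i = -0.73*(-1.89)^i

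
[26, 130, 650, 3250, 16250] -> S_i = 26*5^i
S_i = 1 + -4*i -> [1, -3, -7, -11, -15]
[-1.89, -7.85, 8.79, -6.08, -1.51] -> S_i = Random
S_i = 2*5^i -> [2, 10, 50, 250, 1250]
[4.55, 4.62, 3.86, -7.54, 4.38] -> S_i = Random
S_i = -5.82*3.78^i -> [-5.82, -22.0, -83.16, -314.34, -1188.2]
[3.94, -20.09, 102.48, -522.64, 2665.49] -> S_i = 3.94*(-5.10)^i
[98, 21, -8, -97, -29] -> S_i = Random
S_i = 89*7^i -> [89, 623, 4361, 30527, 213689]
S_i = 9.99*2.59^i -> [9.99, 25.87, 67.01, 173.57, 449.54]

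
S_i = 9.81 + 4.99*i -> [9.81, 14.8, 19.79, 24.78, 29.77]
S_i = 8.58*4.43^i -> [8.58, 38.01, 168.38, 745.93, 3304.47]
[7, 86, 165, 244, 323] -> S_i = 7 + 79*i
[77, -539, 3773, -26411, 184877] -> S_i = 77*-7^i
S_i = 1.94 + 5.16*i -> [1.94, 7.1, 12.26, 17.42, 22.58]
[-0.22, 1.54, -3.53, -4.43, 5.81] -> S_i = Random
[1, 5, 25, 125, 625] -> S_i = 1*5^i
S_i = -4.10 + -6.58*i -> [-4.1, -10.68, -17.26, -23.84, -30.42]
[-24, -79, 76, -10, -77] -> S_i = Random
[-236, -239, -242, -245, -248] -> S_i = -236 + -3*i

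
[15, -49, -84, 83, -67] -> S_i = Random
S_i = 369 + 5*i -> [369, 374, 379, 384, 389]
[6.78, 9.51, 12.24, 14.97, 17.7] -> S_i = 6.78 + 2.73*i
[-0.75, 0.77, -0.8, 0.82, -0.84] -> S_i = -0.75*(-1.03)^i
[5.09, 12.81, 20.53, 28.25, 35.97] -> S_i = 5.09 + 7.72*i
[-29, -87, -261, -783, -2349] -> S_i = -29*3^i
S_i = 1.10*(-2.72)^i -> [1.1, -2.99, 8.14, -22.14, 60.21]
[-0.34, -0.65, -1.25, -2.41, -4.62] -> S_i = -0.34*1.92^i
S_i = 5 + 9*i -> [5, 14, 23, 32, 41]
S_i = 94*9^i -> [94, 846, 7614, 68526, 616734]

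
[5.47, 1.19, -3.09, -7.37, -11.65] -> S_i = 5.47 + -4.28*i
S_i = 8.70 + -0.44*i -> [8.7, 8.26, 7.82, 7.38, 6.94]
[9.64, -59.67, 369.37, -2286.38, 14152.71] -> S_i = 9.64*(-6.19)^i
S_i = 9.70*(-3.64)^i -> [9.7, -35.31, 128.52, -467.82, 1702.85]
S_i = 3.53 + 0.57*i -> [3.53, 4.1, 4.67, 5.24, 5.81]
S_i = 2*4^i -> [2, 8, 32, 128, 512]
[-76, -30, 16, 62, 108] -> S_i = -76 + 46*i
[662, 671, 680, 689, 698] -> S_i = 662 + 9*i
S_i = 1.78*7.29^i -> [1.78, 12.98, 94.6, 689.61, 5027.25]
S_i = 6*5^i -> [6, 30, 150, 750, 3750]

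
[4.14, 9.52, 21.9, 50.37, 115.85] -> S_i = 4.14*2.30^i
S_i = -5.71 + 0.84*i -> [-5.71, -4.87, -4.03, -3.19, -2.35]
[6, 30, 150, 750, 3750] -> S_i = 6*5^i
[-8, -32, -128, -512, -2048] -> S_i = -8*4^i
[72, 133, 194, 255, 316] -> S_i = 72 + 61*i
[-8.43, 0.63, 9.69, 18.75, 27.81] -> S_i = -8.43 + 9.06*i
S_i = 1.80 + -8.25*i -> [1.8, -6.45, -14.7, -22.95, -31.2]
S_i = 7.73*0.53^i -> [7.73, 4.1, 2.17, 1.15, 0.61]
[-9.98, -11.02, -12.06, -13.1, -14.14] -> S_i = -9.98 + -1.04*i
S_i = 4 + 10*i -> [4, 14, 24, 34, 44]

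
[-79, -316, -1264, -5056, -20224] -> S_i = -79*4^i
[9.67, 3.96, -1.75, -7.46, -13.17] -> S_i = 9.67 + -5.71*i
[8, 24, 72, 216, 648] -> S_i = 8*3^i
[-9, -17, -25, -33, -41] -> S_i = -9 + -8*i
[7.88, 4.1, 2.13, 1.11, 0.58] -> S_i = 7.88*0.52^i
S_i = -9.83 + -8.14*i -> [-9.83, -17.97, -26.11, -34.25, -42.39]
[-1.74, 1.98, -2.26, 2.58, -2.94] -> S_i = -1.74*(-1.14)^i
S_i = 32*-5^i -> [32, -160, 800, -4000, 20000]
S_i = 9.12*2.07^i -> [9.12, 18.88, 39.08, 80.89, 167.45]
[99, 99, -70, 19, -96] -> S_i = Random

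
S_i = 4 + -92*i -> [4, -88, -180, -272, -364]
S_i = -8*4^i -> [-8, -32, -128, -512, -2048]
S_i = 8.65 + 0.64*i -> [8.65, 9.29, 9.93, 10.57, 11.21]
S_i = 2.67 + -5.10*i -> [2.67, -2.43, -7.53, -12.63, -17.73]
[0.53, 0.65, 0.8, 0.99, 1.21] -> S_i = 0.53*1.23^i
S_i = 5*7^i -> [5, 35, 245, 1715, 12005]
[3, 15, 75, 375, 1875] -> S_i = 3*5^i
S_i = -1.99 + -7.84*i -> [-1.99, -9.83, -17.67, -25.51, -33.35]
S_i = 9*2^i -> [9, 18, 36, 72, 144]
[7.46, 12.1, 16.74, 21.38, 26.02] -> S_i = 7.46 + 4.64*i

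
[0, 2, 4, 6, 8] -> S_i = 0 + 2*i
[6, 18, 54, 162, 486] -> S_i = 6*3^i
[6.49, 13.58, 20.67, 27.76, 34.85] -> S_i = 6.49 + 7.09*i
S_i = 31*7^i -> [31, 217, 1519, 10633, 74431]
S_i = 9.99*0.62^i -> [9.99, 6.19, 3.84, 2.38, 1.48]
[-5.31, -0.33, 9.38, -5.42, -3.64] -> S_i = Random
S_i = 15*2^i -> [15, 30, 60, 120, 240]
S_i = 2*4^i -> [2, 8, 32, 128, 512]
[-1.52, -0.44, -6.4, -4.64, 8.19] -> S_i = Random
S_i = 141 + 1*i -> [141, 142, 143, 144, 145]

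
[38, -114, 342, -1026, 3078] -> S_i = 38*-3^i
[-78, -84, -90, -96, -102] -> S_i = -78 + -6*i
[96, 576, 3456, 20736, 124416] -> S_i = 96*6^i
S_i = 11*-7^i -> [11, -77, 539, -3773, 26411]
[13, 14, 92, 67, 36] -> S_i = Random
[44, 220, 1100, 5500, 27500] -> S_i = 44*5^i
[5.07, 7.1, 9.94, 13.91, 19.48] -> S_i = 5.07*1.40^i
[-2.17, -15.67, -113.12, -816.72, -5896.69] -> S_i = -2.17*7.22^i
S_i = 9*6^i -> [9, 54, 324, 1944, 11664]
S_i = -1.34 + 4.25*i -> [-1.34, 2.91, 7.16, 11.41, 15.66]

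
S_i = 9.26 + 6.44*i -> [9.26, 15.7, 22.14, 28.58, 35.02]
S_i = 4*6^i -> [4, 24, 144, 864, 5184]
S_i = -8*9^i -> [-8, -72, -648, -5832, -52488]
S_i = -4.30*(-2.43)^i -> [-4.3, 10.45, -25.39, 61.7, -149.93]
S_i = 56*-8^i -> [56, -448, 3584, -28672, 229376]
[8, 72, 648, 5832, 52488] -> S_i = 8*9^i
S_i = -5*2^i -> [-5, -10, -20, -40, -80]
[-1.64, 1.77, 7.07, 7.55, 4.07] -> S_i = Random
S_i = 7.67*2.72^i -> [7.67, 20.86, 56.75, 154.35, 419.83]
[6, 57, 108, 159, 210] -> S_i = 6 + 51*i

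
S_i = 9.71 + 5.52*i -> [9.71, 15.23, 20.75, 26.27, 31.79]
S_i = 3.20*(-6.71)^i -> [3.2, -21.47, 144.08, -966.76, 6486.94]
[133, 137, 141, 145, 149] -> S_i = 133 + 4*i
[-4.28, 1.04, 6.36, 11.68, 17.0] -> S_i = -4.28 + 5.32*i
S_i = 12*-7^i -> [12, -84, 588, -4116, 28812]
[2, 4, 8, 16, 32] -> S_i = 2*2^i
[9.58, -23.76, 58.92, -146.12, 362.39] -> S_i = 9.58*(-2.48)^i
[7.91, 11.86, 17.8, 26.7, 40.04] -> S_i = 7.91*1.50^i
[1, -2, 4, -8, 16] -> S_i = 1*-2^i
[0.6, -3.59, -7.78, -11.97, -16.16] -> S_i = 0.60 + -4.19*i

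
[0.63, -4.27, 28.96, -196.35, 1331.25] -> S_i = 0.63*(-6.78)^i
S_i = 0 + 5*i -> [0, 5, 10, 15, 20]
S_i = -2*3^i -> [-2, -6, -18, -54, -162]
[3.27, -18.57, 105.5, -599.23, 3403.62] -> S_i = 3.27*(-5.68)^i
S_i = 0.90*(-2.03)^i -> [0.9, -1.83, 3.71, -7.53, 15.28]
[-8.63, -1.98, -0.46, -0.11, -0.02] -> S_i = -8.63*0.23^i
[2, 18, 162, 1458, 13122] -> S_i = 2*9^i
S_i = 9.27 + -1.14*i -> [9.27, 8.13, 6.99, 5.85, 4.71]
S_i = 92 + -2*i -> [92, 90, 88, 86, 84]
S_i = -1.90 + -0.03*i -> [-1.9, -1.93, -1.96, -1.99, -2.02]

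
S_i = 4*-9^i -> [4, -36, 324, -2916, 26244]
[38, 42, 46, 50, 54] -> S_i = 38 + 4*i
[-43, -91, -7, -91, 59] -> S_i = Random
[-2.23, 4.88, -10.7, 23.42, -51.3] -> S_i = -2.23*(-2.19)^i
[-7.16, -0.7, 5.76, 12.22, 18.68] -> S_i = -7.16 + 6.46*i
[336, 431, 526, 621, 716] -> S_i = 336 + 95*i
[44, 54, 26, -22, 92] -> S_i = Random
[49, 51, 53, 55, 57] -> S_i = 49 + 2*i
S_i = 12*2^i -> [12, 24, 48, 96, 192]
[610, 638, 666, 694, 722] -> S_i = 610 + 28*i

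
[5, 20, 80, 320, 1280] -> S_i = 5*4^i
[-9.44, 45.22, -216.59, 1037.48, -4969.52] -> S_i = -9.44*(-4.79)^i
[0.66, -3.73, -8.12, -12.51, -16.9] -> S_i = 0.66 + -4.39*i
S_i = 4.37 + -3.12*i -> [4.37, 1.25, -1.87, -4.99, -8.11]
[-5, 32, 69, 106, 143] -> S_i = -5 + 37*i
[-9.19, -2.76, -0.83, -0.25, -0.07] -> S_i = -9.19*0.30^i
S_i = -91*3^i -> [-91, -273, -819, -2457, -7371]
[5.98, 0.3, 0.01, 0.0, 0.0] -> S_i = 5.98*0.05^i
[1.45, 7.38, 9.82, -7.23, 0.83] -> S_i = Random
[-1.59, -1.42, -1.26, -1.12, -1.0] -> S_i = -1.59*0.89^i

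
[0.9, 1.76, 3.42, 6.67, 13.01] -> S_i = 0.90*1.95^i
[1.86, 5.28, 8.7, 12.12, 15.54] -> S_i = 1.86 + 3.42*i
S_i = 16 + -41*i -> [16, -25, -66, -107, -148]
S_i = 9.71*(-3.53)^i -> [9.71, -34.28, 121.0, -427.11, 1507.71]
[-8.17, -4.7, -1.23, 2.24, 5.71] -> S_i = -8.17 + 3.47*i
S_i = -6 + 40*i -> [-6, 34, 74, 114, 154]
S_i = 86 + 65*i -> [86, 151, 216, 281, 346]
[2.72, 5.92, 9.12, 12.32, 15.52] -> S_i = 2.72 + 3.20*i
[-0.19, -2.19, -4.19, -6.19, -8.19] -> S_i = -0.19 + -2.00*i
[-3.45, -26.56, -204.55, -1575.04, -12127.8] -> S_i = -3.45*7.70^i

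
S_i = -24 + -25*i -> [-24, -49, -74, -99, -124]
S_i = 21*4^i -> [21, 84, 336, 1344, 5376]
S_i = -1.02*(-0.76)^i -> [-1.02, 0.78, -0.59, 0.45, -0.34]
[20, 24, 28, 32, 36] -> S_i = 20 + 4*i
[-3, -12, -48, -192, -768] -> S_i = -3*4^i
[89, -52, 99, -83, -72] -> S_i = Random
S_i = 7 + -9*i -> [7, -2, -11, -20, -29]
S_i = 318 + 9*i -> [318, 327, 336, 345, 354]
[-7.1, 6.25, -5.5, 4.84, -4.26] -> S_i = -7.10*(-0.88)^i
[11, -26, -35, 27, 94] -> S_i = Random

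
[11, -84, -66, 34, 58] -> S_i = Random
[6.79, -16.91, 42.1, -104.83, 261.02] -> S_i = 6.79*(-2.49)^i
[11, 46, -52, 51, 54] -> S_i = Random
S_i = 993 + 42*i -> [993, 1035, 1077, 1119, 1161]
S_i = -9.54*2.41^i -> [-9.54, -22.99, -55.41, -133.54, -321.82]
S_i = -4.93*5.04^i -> [-4.93, -24.85, -125.23, -631.16, -3181.04]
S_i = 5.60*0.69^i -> [5.6, 3.86, 2.67, 1.84, 1.27]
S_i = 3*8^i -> [3, 24, 192, 1536, 12288]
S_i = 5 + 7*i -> [5, 12, 19, 26, 33]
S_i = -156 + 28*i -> [-156, -128, -100, -72, -44]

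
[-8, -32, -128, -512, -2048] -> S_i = -8*4^i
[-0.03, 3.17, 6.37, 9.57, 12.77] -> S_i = -0.03 + 3.20*i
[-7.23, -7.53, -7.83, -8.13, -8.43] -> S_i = -7.23 + -0.30*i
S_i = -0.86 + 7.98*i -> [-0.86, 7.12, 15.1, 23.08, 31.06]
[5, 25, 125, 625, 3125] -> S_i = 5*5^i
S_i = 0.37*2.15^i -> [0.37, 0.8, 1.71, 3.68, 7.91]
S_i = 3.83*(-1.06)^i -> [3.83, -4.06, 4.3, -4.56, 4.84]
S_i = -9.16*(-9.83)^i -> [-9.16, 90.04, -885.12, 8700.74, -85528.24]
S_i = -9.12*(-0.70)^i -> [-9.12, 6.38, -4.47, 3.13, -2.19]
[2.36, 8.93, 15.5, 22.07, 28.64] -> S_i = 2.36 + 6.57*i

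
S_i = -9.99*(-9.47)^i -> [-9.99, 94.61, -895.91, 8484.29, -80346.21]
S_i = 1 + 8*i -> [1, 9, 17, 25, 33]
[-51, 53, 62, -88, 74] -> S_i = Random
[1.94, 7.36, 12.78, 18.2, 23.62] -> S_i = 1.94 + 5.42*i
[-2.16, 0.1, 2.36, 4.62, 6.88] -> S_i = -2.16 + 2.26*i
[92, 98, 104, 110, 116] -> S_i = 92 + 6*i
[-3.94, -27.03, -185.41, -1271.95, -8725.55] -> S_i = -3.94*6.86^i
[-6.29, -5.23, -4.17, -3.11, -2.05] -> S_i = -6.29 + 1.06*i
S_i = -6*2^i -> [-6, -12, -24, -48, -96]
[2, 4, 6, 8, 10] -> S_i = 2 + 2*i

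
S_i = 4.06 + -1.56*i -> [4.06, 2.5, 0.94, -0.62, -2.18]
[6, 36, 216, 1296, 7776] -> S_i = 6*6^i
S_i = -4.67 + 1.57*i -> [-4.67, -3.1, -1.53, 0.04, 1.61]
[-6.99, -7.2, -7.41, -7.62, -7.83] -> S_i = -6.99 + -0.21*i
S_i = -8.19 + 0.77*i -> [-8.19, -7.42, -6.65, -5.88, -5.11]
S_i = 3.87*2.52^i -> [3.87, 9.75, 24.58, 61.93, 156.07]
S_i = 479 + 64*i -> [479, 543, 607, 671, 735]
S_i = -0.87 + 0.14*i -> [-0.87, -0.73, -0.59, -0.45, -0.31]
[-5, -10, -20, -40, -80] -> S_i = -5*2^i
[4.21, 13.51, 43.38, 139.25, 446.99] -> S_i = 4.21*3.21^i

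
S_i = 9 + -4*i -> [9, 5, 1, -3, -7]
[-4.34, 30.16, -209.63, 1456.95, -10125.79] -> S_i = -4.34*(-6.95)^i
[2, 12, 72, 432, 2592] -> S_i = 2*6^i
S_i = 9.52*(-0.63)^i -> [9.52, -6.0, 3.78, -2.38, 1.5]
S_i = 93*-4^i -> [93, -372, 1488, -5952, 23808]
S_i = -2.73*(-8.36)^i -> [-2.73, 22.82, -190.8, 1595.08, -13334.84]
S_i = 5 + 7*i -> [5, 12, 19, 26, 33]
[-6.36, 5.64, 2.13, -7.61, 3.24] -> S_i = Random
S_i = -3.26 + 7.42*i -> [-3.26, 4.16, 11.58, 19.0, 26.42]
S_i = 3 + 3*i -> [3, 6, 9, 12, 15]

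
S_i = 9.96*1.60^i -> [9.96, 15.94, 25.5, 40.8, 65.27]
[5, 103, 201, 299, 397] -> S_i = 5 + 98*i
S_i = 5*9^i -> [5, 45, 405, 3645, 32805]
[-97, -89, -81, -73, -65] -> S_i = -97 + 8*i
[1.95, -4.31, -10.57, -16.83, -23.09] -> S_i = 1.95 + -6.26*i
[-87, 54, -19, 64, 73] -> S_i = Random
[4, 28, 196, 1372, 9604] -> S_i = 4*7^i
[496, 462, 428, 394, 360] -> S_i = 496 + -34*i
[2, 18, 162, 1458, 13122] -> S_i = 2*9^i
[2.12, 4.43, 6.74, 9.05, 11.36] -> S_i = 2.12 + 2.31*i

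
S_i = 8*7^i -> [8, 56, 392, 2744, 19208]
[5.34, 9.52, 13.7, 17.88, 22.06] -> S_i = 5.34 + 4.18*i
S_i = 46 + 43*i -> [46, 89, 132, 175, 218]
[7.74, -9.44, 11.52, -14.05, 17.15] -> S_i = 7.74*(-1.22)^i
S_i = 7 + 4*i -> [7, 11, 15, 19, 23]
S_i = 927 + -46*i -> [927, 881, 835, 789, 743]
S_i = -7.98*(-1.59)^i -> [-7.98, 12.69, -20.17, 32.08, -51.0]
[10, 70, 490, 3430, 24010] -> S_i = 10*7^i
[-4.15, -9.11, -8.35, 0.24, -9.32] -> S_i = Random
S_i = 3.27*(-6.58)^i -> [3.27, -21.52, 141.58, -931.59, 6129.87]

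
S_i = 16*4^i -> [16, 64, 256, 1024, 4096]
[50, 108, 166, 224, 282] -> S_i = 50 + 58*i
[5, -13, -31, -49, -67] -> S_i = 5 + -18*i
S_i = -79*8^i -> [-79, -632, -5056, -40448, -323584]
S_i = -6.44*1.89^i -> [-6.44, -12.17, -23.0, -43.48, -82.17]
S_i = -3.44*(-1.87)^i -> [-3.44, 6.43, -12.03, 22.49, -42.07]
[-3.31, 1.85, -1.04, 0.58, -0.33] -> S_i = -3.31*(-0.56)^i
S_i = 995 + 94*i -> [995, 1089, 1183, 1277, 1371]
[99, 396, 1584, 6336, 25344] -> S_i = 99*4^i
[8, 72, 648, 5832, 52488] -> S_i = 8*9^i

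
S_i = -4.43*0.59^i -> [-4.43, -2.61, -1.54, -0.91, -0.54]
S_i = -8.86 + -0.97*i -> [-8.86, -9.83, -10.8, -11.77, -12.74]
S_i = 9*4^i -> [9, 36, 144, 576, 2304]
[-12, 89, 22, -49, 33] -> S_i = Random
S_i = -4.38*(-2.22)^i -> [-4.38, 9.72, -21.59, 47.92, -106.39]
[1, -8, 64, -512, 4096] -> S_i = 1*-8^i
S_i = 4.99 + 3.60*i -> [4.99, 8.59, 12.19, 15.79, 19.39]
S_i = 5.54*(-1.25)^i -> [5.54, -6.92, 8.66, -10.82, 13.53]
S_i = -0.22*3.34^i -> [-0.22, -0.73, -2.45, -8.2, -27.38]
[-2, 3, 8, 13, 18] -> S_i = -2 + 5*i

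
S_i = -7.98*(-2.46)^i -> [-7.98, 19.63, -48.29, 118.8, -292.24]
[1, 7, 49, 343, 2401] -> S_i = 1*7^i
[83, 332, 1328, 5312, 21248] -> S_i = 83*4^i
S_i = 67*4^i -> [67, 268, 1072, 4288, 17152]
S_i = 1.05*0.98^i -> [1.05, 1.03, 1.01, 0.99, 0.97]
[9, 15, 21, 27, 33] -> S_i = 9 + 6*i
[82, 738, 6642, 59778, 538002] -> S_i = 82*9^i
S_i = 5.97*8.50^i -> [5.97, 50.74, 431.33, 3666.33, 31163.77]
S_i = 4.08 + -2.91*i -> [4.08, 1.17, -1.74, -4.65, -7.56]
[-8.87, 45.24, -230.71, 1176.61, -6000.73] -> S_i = -8.87*(-5.10)^i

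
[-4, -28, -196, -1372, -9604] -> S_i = -4*7^i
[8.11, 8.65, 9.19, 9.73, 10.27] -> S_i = 8.11 + 0.54*i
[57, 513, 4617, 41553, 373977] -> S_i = 57*9^i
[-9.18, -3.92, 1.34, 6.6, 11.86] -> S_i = -9.18 + 5.26*i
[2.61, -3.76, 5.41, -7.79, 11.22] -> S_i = 2.61*(-1.44)^i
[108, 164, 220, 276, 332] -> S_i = 108 + 56*i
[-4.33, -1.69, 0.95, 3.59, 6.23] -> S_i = -4.33 + 2.64*i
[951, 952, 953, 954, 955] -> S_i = 951 + 1*i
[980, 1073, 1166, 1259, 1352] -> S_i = 980 + 93*i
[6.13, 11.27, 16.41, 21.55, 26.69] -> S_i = 6.13 + 5.14*i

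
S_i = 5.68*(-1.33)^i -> [5.68, -7.55, 10.05, -13.36, 17.77]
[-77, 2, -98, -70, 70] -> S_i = Random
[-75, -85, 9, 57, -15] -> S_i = Random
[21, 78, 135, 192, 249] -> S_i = 21 + 57*i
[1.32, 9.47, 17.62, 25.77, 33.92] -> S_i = 1.32 + 8.15*i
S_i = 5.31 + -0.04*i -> [5.31, 5.27, 5.23, 5.19, 5.15]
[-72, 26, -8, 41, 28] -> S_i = Random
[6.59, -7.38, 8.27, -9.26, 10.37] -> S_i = 6.59*(-1.12)^i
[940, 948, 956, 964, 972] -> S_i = 940 + 8*i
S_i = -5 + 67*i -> [-5, 62, 129, 196, 263]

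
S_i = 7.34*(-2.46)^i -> [7.34, -18.06, 44.42, -109.27, 268.8]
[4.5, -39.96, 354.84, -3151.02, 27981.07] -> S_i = 4.50*(-8.88)^i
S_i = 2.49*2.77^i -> [2.49, 6.9, 19.11, 52.92, 146.59]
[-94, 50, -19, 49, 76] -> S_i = Random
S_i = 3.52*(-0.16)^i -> [3.52, -0.56, 0.09, -0.01, 0.0]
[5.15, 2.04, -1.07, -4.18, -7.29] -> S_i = 5.15 + -3.11*i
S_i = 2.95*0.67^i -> [2.95, 1.98, 1.32, 0.89, 0.59]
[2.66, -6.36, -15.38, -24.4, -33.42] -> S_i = 2.66 + -9.02*i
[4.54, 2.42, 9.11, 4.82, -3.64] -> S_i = Random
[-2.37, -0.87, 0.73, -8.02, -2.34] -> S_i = Random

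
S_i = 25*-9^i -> [25, -225, 2025, -18225, 164025]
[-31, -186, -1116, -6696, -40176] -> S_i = -31*6^i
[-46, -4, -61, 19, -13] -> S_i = Random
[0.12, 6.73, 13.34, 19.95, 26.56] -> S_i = 0.12 + 6.61*i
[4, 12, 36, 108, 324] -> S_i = 4*3^i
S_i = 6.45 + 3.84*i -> [6.45, 10.29, 14.13, 17.97, 21.81]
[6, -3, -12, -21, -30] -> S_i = 6 + -9*i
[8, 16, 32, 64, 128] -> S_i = 8*2^i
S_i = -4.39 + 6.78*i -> [-4.39, 2.39, 9.17, 15.95, 22.73]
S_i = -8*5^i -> [-8, -40, -200, -1000, -5000]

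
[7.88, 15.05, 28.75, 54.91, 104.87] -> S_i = 7.88*1.91^i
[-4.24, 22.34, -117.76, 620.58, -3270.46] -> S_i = -4.24*(-5.27)^i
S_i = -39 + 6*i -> [-39, -33, -27, -21, -15]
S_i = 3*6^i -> [3, 18, 108, 648, 3888]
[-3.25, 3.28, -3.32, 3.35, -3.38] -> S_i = -3.25*(-1.01)^i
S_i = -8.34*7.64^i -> [-8.34, -63.72, -486.8, -3719.17, -28414.47]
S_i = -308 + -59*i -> [-308, -367, -426, -485, -544]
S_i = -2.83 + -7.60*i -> [-2.83, -10.43, -18.03, -25.63, -33.23]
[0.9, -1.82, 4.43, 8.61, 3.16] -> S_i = Random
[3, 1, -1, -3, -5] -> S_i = 3 + -2*i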